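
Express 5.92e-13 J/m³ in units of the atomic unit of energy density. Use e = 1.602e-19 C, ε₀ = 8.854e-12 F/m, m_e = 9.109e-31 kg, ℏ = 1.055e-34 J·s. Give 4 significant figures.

2.021e-26

atomic unit of energy density: u_au = E_h/a₀³ = m_e⁴e¹⁰/((4πε₀)⁵ℏ⁸) = 2.929e13 J/m³.
5.92e-13 / 2.929e13 = 2.021e-26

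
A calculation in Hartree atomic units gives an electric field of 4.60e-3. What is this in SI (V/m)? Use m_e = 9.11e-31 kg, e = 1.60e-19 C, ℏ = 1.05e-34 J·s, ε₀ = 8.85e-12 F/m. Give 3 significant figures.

2.39e9 V/m

One atomic unit of electric field: E_au = E_h/(e a₀) = m_e²e⁵/((4πε₀)³ℏ⁴) = 5.20e11 V/m.
4.60e-3 × 5.20e11 V/m = 2.39e9 V/m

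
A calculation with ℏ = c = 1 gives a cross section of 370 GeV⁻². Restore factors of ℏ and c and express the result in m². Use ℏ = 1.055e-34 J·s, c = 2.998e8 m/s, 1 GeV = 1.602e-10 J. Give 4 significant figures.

1.442e-29 m²

Area is [L]² = [E]⁻²·(ℏc)²; restore (ℏc)².
1 GeV⁻² → (ℏc)² × (1 GeV in J)⁻² = 3.898e-32 m².
Result: 370 × 3.898e-32 = 1.442e-29 m².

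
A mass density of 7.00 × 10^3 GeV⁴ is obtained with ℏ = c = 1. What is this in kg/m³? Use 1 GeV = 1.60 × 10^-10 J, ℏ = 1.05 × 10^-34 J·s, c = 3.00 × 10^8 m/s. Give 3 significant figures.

Mass density is [E]/(c²[L]³) = [E]⁴/(ℏ³c⁵).
1 GeV⁴ → 1/(ℏ³c⁵) × (1 GeV in J)⁴ = 2.33 × 10^20 kg/m³.
Result: 7.00 × 10^3 × 2.33 × 10^20 = 1.63 × 10^24 kg/m³.

1.63 × 10^24 kg/m³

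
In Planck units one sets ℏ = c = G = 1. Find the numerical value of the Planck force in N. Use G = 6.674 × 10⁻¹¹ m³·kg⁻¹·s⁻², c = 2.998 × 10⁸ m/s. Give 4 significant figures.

F_P = c⁴/G
  = 8.078 × 10³³ / 6.674 × 10⁻¹¹
  = 1.210 × 10⁴⁴ N

1.210 × 10⁴⁴ N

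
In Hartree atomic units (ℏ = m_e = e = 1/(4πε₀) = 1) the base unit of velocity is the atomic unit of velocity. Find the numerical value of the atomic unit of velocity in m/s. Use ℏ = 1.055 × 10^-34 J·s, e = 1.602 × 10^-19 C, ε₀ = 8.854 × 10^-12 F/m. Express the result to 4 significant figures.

v_au = e²/(4πε₀ℏ)
  = 2.566 × 10^-38 / 1.174 × 10^-44
  = 2.186 × 10^6 m/s

2.186 × 10^6 m/s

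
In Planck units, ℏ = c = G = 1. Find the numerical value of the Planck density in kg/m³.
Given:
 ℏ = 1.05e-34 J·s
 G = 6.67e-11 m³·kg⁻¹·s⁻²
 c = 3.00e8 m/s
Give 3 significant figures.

Dimensional analysis gives ρ_P = c⁵/(ℏG²).
  = 2.43e42 / 4.67e-55
  = 5.20e96 kg/m³

5.20e96 kg/m³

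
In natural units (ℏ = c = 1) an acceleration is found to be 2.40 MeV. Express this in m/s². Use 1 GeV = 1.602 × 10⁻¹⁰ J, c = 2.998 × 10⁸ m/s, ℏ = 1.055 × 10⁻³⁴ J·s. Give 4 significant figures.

Acceleration is [L]/[T]² = c·[E]/ℏ.
1 GeV → c/ℏ × (1 GeV in J) = 4.552 × 10³² m/s².
Convert the energy scale: 2.40 MeV = 2.40 × 10⁻³ GeV.
Result: 2.40 × 10⁻³ × 4.552 × 10³² = 1.093 × 10³⁰ m/s².

1.093 × 10³⁰ m/s²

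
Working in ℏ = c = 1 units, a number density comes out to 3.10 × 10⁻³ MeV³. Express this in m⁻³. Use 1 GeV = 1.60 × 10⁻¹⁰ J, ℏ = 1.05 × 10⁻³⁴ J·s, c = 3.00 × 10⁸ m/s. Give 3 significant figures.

4.06 × 10³⁵ m⁻³

Number density is [L]⁻³ = [E]³/(ℏc)³.
1 GeV³ → 1/(ℏc)³ × (1 GeV in J)³ = 1.31 × 10⁴⁷ m⁻³.
Convert the energy scale: 3.10 × 10⁻³ MeV³ = 3.10 × 10⁻¹² GeV³.
Result: 3.10 × 10⁻¹² × 1.31 × 10⁴⁷ = 4.06 × 10³⁵ m⁻³.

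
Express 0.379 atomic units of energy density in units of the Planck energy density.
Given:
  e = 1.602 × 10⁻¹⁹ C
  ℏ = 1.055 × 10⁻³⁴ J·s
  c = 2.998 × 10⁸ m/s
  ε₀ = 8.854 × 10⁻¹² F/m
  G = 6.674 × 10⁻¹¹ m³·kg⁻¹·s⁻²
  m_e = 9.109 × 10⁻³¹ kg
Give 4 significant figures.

atomic unit of energy density: u_au = E_h/a₀³ = m_e⁴e¹⁰/((4πε₀)⁵ℏ⁸) = 2.929 × 10¹³ J/m³
Planck energy density: u_P = c⁷/(ℏG²) = 4.632 × 10¹¹³ J/m³
0.379 × 2.929 × 10¹³ / 4.632 × 10¹¹³ = 2.397 × 10⁻¹⁰¹

2.397 × 10⁻¹⁰¹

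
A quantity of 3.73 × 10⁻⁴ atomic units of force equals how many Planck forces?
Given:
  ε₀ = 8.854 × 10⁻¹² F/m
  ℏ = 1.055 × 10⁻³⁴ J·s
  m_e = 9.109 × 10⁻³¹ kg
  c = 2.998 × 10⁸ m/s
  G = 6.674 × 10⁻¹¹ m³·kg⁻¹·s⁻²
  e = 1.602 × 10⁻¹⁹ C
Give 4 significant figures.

atomic unit of force: F_au = E_h/a₀ = m_e²e⁶/((4πε₀)³ℏ⁴) = 8.220 × 10⁻⁸ N
Planck force: F_P = c⁴/G = 1.210 × 10⁴⁴ N
3.73 × 10⁻⁴ × 8.220 × 10⁻⁸ / 1.210 × 10⁴⁴ = 2.533 × 10⁻⁵⁵

2.533 × 10⁻⁵⁵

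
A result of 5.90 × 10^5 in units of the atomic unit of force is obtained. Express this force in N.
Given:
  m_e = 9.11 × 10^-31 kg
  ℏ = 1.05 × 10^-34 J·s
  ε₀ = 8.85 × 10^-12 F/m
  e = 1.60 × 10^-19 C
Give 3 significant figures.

0.0491 N

One atomic unit of force: F_au = E_h/a₀ = m_e²e⁶/((4πε₀)³ℏ⁴) = 8.33 × 10^-8 N.
5.90 × 10^5 × 8.33 × 10^-8 N = 0.0491 N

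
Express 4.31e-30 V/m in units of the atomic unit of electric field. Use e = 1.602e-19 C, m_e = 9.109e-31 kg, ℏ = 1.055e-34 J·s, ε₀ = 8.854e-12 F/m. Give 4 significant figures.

8.400e-42

atomic unit of electric field: E_au = E_h/(e a₀) = m_e²e⁵/((4πε₀)³ℏ⁴) = 5.131e11 V/m.
4.31e-30 / 5.131e11 = 8.400e-42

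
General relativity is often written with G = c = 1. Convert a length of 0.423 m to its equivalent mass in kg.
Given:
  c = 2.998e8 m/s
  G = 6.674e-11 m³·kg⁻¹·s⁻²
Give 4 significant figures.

Length → mass via c²/G.
0.423 m × (c²/G) = 5.697e26 kg

5.697e26 kg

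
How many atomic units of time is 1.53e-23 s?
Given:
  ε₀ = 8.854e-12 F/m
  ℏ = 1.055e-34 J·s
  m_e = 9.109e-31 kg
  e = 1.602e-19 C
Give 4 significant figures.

atomic unit of time: τ_au = (4πε₀)²ℏ³/(m_e e⁴) = 2.423e-17 s.
1.53e-23 / 2.423e-17 = 6.315e-7

6.315e-7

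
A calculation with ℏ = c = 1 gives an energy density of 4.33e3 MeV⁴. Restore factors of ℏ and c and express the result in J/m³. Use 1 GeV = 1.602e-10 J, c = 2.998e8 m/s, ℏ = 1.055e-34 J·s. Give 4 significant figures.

9.013e28 J/m³

[E]/[L]³ = [E]⁴/(ℏc)³; restore (ℏc)⁻³.
1 GeV⁴ → 1/(ℏc)³ × (1 GeV in J)⁴ = 2.082e37 J/m³.
Convert the energy scale: 4.33e3 MeV⁴ = 4.33e-9 GeV⁴.
Result: 4.33e-9 × 2.082e37 = 9.013e28 J/m³.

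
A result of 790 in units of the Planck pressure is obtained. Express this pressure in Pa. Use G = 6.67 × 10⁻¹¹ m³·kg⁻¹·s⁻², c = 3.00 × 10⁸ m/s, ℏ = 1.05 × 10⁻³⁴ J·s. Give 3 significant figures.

One Planck pressure: p_P = c⁷/(ℏG²) = 4.68 × 10¹¹³ Pa.
790 × 4.68 × 10¹¹³ Pa = 3.70 × 10¹¹⁶ Pa

3.70 × 10¹¹⁶ Pa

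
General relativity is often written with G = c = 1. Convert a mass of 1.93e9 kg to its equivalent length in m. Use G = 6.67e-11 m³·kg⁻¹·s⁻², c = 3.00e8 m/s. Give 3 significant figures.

In G = c = 1 units mass has dimensions of length; the conversion factor is G/c².
1.93e9 kg × (G/c²) = 1.43e-18 m

1.43e-18 m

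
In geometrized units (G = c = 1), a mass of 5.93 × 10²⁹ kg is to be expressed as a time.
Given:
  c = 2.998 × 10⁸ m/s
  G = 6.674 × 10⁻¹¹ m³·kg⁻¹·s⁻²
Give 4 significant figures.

Mass → time via G/c³.
5.93 × 10²⁹ kg × (G/c³) = 1.469 × 10⁻⁶ s

1.469 × 10⁻⁶ s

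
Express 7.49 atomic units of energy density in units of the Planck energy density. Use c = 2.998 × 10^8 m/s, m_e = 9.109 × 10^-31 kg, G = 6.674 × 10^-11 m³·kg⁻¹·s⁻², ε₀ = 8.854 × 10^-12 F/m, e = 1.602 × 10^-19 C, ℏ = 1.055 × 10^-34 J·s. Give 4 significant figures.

atomic unit of energy density: u_au = E_h/a₀³ = m_e⁴e¹⁰/((4πε₀)⁵ℏ⁸) = 2.929 × 10^13 J/m³
Planck energy density: u_P = c⁷/(ℏG²) = 4.632 × 10^113 J/m³
7.49 × 2.929 × 10^13 / 4.632 × 10^113 = 4.736 × 10^-100

4.736 × 10^-100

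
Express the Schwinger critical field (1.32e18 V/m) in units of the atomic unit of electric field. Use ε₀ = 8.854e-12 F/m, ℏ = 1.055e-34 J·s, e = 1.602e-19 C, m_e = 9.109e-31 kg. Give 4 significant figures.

atomic unit of electric field: E_au = E_h/(e a₀) = m_e²e⁵/((4πε₀)³ℏ⁴) = 5.131e11 V/m.
1.32e18 / 5.131e11 = 2.573e6

2.573e6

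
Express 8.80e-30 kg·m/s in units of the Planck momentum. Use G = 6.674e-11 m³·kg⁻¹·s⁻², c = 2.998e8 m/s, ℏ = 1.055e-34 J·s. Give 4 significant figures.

1.348e-30

Planck momentum: p_P = √(ℏc³/G) = 6.527 kg·m/s.
8.80e-30 / 6.527 = 1.348e-30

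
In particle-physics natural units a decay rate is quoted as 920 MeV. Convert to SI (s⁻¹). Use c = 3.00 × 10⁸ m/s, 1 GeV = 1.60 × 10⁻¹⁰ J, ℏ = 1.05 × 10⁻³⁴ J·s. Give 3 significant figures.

1.40 × 10²⁴ s⁻¹

A rate is [E]/ℏ; divide by ℏ.
1 GeV → 1/ℏ × (1 GeV in J) = 1.52 × 10²⁴ s⁻¹.
Convert the energy scale: 920 MeV = 0.920 GeV.
Result: 0.920 × 1.52 × 10²⁴ = 1.40 × 10²⁴ s⁻¹.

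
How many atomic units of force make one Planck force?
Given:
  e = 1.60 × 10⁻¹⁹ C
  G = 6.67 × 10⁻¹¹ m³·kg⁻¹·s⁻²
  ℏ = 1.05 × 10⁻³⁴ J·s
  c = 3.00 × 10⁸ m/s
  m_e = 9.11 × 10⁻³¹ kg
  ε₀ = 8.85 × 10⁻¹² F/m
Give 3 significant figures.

1.46 × 10⁵¹

Planck force: F_P = c⁴/G = 1.21 × 10⁴⁴ N
atomic unit of force: F_au = E_h/a₀ = m_e²e⁶/((4πε₀)³ℏ⁴) = 8.33 × 10⁻⁸ N
ratio = 1.21 × 10⁴⁴ / 8.33 × 10⁻⁸ = 1.46 × 10⁵¹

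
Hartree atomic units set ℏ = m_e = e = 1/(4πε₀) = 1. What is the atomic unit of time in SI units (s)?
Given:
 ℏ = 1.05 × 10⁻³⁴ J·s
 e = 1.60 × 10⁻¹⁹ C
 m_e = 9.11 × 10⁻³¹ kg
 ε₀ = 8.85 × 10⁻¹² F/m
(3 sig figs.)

2.40 × 10⁻¹⁷ s

The unique combination of the constants set to 1 with dimensions of time is τ_au = (4πε₀)²ℏ³/(m_e e⁴).
E_h = 4.38 × 10⁻¹⁸ J
ℏ/E_h = 2.40 × 10⁻¹⁷ s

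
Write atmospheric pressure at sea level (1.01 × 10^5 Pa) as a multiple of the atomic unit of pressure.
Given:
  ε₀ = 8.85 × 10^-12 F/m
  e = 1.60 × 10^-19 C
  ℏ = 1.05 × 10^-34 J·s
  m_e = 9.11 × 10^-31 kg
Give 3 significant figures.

atomic unit of pressure: P_au = E_h/a₀³ = m_e⁴e¹⁰/((4πε₀)⁵ℏ⁸) = 3.01 × 10^13 Pa.
1.01 × 10^5 / 3.01 × 10^13 = 3.35 × 10^-9

3.35 × 10^-9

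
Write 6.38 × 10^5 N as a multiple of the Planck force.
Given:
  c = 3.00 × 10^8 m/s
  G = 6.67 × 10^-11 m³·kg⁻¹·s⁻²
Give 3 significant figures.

5.25 × 10^-39

Planck force: F_P = c⁴/G = 1.21 × 10^44 N.
6.38 × 10^5 / 1.21 × 10^44 = 5.25 × 10^-39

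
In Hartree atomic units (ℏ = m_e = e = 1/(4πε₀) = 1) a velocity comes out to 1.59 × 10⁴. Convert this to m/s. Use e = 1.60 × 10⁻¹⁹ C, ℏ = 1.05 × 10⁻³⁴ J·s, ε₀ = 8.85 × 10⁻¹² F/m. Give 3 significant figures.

One atomic unit of velocity: v_au = e²/(4πε₀ℏ) = 2.19 × 10⁶ m/s.
1.59 × 10⁴ × 2.19 × 10⁶ m/s = 3.49 × 10¹⁰ m/s

3.49 × 10¹⁰ m/s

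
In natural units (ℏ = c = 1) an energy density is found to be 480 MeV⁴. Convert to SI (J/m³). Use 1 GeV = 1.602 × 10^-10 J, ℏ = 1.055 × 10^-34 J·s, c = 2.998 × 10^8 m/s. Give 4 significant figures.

9.992 × 10^27 J/m³

[E]/[L]³ = [E]⁴/(ℏc)³; restore (ℏc)⁻³.
1 GeV⁴ → 1/(ℏc)³ × (1 GeV in J)⁴ = 2.082 × 10^37 J/m³.
Convert the energy scale: 480 MeV⁴ = 4.80 × 10^-10 GeV⁴.
Result: 4.80 × 10^-10 × 2.082 × 10^37 = 9.992 × 10^27 J/m³.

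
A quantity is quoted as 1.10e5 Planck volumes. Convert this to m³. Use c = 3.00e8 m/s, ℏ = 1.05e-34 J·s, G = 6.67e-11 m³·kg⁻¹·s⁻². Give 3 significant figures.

One Planck volume: V_P = (ℏG/c³)^(3/2) = 4.18e-105 m³.
1.10e5 × 4.18e-105 m³ = 4.60e-100 m³

4.60e-100 m³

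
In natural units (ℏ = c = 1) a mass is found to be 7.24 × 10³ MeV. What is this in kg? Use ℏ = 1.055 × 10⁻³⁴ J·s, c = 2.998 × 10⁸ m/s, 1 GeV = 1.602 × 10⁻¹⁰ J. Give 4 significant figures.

Mass is [E]/c²; divide by c².
1 GeV → 1/c² × (1 GeV in J) = 1.782 × 10⁻²⁷ kg.
Convert the energy scale: 7.24 × 10³ MeV = 7.24 GeV.
Result: 7.24 × 1.782 × 10⁻²⁷ = 1.290 × 10⁻²⁶ kg.

1.290 × 10⁻²⁶ kg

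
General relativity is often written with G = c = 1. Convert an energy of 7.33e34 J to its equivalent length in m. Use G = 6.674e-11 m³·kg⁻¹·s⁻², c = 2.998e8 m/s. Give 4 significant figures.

6.056e-10 m

Energy → length via G/c⁴.
7.33e34 J × (G/c⁴) = 6.056e-10 m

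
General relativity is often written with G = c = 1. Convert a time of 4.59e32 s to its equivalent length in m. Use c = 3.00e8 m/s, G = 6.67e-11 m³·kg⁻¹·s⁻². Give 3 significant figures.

Time → length via c.
4.59e32 s × (c) = 1.38e41 m

1.38e41 m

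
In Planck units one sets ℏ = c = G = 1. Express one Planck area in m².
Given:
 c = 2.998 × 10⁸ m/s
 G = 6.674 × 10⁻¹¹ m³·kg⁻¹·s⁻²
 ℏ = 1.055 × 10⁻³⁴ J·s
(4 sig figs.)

A_P = ℏG/c³
  = 7.041 × 10⁻⁴⁵ / 2.695 × 10²⁵
  = 2.613 × 10⁻⁷⁰ m²

2.613 × 10⁻⁷⁰ m²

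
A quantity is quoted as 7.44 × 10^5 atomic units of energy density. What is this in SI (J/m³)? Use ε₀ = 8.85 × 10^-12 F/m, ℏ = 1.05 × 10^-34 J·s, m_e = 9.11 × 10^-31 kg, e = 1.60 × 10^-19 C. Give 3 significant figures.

One atomic unit of energy density: u_au = E_h/a₀³ = m_e⁴e¹⁰/((4πε₀)⁵ℏ⁸) = 3.01 × 10^13 J/m³.
7.44 × 10^5 × 3.01 × 10^13 J/m³ = 2.24 × 10^19 J/m³

2.24 × 10^19 J/m³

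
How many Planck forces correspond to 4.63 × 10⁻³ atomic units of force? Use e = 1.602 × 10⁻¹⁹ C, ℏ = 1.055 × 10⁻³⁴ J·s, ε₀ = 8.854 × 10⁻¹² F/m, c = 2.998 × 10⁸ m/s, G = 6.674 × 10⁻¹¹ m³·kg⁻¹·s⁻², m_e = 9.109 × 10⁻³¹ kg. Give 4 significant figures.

atomic unit of force: F_au = E_h/a₀ = m_e²e⁶/((4πε₀)³ℏ⁴) = 8.220 × 10⁻⁸ N
Planck force: F_P = c⁴/G = 1.210 × 10⁴⁴ N
4.63 × 10⁻³ × 8.220 × 10⁻⁸ / 1.210 × 10⁴⁴ = 3.144 × 10⁻⁵⁴

3.144 × 10⁻⁵⁴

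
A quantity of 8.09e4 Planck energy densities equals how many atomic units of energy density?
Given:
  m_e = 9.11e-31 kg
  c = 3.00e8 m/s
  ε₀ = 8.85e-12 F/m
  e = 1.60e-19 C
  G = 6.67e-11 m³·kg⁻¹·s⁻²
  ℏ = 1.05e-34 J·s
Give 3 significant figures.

1.26e105

Planck energy density: u_P = c⁷/(ℏG²) = 4.68e113 J/m³
atomic unit of energy density: u_au = E_h/a₀³ = m_e⁴e¹⁰/((4πε₀)⁵ℏ⁸) = 3.01e13 J/m³
8.09e4 × 4.68e113 / 3.01e13 = 1.26e105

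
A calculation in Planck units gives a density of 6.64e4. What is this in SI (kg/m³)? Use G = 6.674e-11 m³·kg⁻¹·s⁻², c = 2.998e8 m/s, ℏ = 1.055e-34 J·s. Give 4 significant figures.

One Planck density: ρ_P = c⁵/(ℏG²) = 5.154e96 kg/m³.
6.64e4 × 5.154e96 kg/m³ = 3.422e101 kg/m³

3.422e101 kg/m³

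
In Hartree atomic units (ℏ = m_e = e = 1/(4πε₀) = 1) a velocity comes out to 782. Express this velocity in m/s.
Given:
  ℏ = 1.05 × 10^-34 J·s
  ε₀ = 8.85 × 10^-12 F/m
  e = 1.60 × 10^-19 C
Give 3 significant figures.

1.71 × 10^9 m/s

One atomic unit of velocity: v_au = e²/(4πε₀ℏ) = 2.19 × 10^6 m/s.
782 × 2.19 × 10^6 m/s = 1.71 × 10^9 m/s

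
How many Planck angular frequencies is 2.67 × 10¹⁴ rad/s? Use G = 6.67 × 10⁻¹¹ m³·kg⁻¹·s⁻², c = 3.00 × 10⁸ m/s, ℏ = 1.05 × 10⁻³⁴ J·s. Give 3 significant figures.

1.43 × 10⁻²⁹

Planck angular frequency: ω_P = √(c⁵/(ℏG)) = 1.86 × 10⁴³ rad/s.
2.67 × 10¹⁴ / 1.86 × 10⁴³ = 1.43 × 10⁻²⁹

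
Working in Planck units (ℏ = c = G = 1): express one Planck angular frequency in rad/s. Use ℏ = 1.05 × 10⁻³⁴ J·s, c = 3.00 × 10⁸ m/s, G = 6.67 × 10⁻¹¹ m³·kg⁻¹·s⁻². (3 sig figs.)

From ℏ = c = G = 1 the angular frequency scale is ω_P = √(c⁵/(ℏG)).
  = √(3.47 × 10⁸⁶)
  = 1.86 × 10⁴³ rad/s

1.86 × 10⁴³ rad/s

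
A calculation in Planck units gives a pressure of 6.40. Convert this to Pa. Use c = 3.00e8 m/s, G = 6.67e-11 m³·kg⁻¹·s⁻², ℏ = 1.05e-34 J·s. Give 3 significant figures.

3.00e114 Pa

One Planck pressure: p_P = c⁷/(ℏG²) = 4.68e113 Pa.
6.40 × 4.68e113 Pa = 3.00e114 Pa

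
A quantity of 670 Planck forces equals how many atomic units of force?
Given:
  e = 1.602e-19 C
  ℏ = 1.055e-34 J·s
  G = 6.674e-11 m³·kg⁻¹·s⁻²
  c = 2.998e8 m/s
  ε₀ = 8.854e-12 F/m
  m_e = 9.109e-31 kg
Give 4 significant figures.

Planck force: F_P = c⁴/G = 1.210e44 N
atomic unit of force: F_au = E_h/a₀ = m_e²e⁶/((4πε₀)³ℏ⁴) = 8.220e-8 N
670 × 1.210e44 / 8.220e-8 = 9.866e53

9.866e53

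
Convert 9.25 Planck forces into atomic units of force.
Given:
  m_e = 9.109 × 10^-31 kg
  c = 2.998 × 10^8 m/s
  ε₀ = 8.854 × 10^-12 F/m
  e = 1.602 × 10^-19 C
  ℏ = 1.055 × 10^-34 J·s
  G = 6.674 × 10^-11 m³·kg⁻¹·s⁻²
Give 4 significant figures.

Planck force: F_P = c⁴/G = 1.210 × 10^44 N
atomic unit of force: F_au = E_h/a₀ = m_e²e⁶/((4πε₀)³ℏ⁴) = 8.220 × 10^-8 N
9.25 × 1.210 × 10^44 / 8.220 × 10^-8 = 1.362 × 10^52

1.362 × 10^52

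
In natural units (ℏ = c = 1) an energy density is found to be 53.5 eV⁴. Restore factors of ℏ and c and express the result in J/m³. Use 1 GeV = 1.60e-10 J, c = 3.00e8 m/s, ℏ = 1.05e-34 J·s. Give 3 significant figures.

1.12e3 J/m³

[E]/[L]³ = [E]⁴/(ℏc)³; restore (ℏc)⁻³.
1 GeV⁴ → 1/(ℏc)³ × (1 GeV in J)⁴ = 2.10e37 J/m³.
Convert the energy scale: 53.5 eV⁴ = 5.35e-35 GeV⁴.
Result: 5.35e-35 × 2.10e37 = 1.12e3 J/m³.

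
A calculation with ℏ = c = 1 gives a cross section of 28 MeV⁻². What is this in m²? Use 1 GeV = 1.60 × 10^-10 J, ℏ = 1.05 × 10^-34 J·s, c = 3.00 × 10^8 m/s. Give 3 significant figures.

1.09 × 10^-24 m²

Area is [L]² = [E]⁻²·(ℏc)²; restore (ℏc)².
1 GeV⁻² → (ℏc)² × (1 GeV in J)⁻² = 3.88 × 10^-32 m².
Convert the energy scale: 28 MeV⁻² = 2.80 × 10^7 GeV⁻².
Result: 2.80 × 10^7 × 3.88 × 10^-32 = 1.09 × 10^-24 m².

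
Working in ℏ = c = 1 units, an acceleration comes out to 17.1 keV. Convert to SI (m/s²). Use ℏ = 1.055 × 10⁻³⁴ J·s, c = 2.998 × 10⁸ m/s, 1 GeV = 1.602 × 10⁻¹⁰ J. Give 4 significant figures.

7.785 × 10²⁷ m/s²

Acceleration is [L]/[T]² = c·[E]/ℏ.
1 GeV → c/ℏ × (1 GeV in J) = 4.552 × 10³² m/s².
Convert the energy scale: 17.1 keV = 1.71 × 10⁻⁵ GeV.
Result: 1.71 × 10⁻⁵ × 4.552 × 10³² = 7.785 × 10²⁷ m/s².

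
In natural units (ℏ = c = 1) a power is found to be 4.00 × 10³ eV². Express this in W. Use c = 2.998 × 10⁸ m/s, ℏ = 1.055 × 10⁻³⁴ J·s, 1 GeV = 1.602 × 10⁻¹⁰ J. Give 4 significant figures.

Power is [E]/[T] = [E]²/ℏ.
1 GeV² → 1/ℏ × (1 GeV in J)² = 2.433 × 10¹⁴ W.
Convert the energy scale: 4.00 × 10³ eV² = 4.00 × 10⁻¹⁵ GeV².
Result: 4.00 × 10⁻¹⁵ × 2.433 × 10¹⁴ = 0.9730 W.

0.9730 W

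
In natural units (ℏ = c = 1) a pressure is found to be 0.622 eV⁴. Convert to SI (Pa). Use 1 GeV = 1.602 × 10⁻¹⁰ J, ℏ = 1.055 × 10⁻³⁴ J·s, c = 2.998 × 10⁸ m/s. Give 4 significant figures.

Pressure is [E]/[L]³ = [E]⁴/(ℏc)³.
1 GeV⁴ → 1/(ℏc)³ × (1 GeV in J)⁴ = 2.082 × 10³⁷ Pa.
Convert the energy scale: 0.622 eV⁴ = 6.22 × 10⁻³⁷ GeV⁴.
Result: 6.22 × 10⁻³⁷ × 2.082 × 10³⁷ = 12.95 Pa.

12.95 Pa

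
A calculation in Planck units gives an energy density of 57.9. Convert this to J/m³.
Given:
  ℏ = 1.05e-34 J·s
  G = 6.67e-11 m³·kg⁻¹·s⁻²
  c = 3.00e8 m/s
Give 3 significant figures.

2.71e115 J/m³

One Planck energy density: u_P = c⁷/(ℏG²) = 4.68e113 J/m³.
57.9 × 4.68e113 J/m³ = 2.71e115 J/m³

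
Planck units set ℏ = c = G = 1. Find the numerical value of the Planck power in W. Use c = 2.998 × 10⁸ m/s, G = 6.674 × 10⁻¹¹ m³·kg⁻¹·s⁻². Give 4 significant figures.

3.629 × 10⁵² W

The unique combination of the constants set to 1 with dimensions of power is P_P = c⁵/G.
  = 2.422 × 10⁴² / 6.674 × 10⁻¹¹
  = 3.629 × 10⁵² W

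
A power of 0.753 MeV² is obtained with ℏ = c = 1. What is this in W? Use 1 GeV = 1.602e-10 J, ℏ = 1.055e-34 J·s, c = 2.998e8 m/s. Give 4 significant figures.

Power is [E]/[T] = [E]²/ℏ.
1 GeV² → 1/ℏ × (1 GeV in J)² = 2.433e14 W.
Convert the energy scale: 0.753 MeV² = 7.53e-7 GeV².
Result: 7.53e-7 × 2.433e14 = 1.832e8 W.

1.832e8 W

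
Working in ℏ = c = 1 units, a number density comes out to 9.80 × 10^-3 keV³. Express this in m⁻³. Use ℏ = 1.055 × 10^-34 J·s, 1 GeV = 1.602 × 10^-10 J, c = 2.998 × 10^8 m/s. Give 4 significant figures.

1.273 × 10^27 m⁻³

Number density is [L]⁻³ = [E]³/(ℏc)³.
1 GeV³ → 1/(ℏc)³ × (1 GeV in J)³ = 1.299 × 10^47 m⁻³.
Convert the energy scale: 9.80 × 10^-3 keV³ = 9.80 × 10^-21 GeV³.
Result: 9.80 × 10^-21 × 1.299 × 10^47 = 1.273 × 10^27 m⁻³.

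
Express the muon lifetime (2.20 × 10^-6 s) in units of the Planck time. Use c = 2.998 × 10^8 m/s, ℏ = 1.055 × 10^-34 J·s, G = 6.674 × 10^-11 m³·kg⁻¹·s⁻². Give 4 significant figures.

4.080 × 10^37

Planck time: t_P = √(ℏG/c⁵) = 5.392 × 10^-44 s.
2.20 × 10^-6 / 5.392 × 10^-44 = 4.080 × 10^37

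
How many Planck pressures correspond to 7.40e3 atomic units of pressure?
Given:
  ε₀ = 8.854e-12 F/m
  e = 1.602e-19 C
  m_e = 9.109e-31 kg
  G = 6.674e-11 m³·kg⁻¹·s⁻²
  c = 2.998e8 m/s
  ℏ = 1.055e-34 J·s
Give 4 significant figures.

atomic unit of pressure: P_au = E_h/a₀³ = m_e⁴e¹⁰/((4πε₀)⁵ℏ⁸) = 2.929e13 Pa
Planck pressure: p_P = c⁷/(ℏG²) = 4.632e113 Pa
7.40e3 × 2.929e13 / 4.632e113 = 4.679e-97

4.679e-97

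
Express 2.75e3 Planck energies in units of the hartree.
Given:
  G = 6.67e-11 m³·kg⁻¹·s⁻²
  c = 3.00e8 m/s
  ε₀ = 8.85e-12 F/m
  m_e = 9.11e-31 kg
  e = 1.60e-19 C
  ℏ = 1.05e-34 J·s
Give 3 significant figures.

Planck energy: E_P = √(ℏc⁵/G) = 1.96e9 J
hartree: E_h = m_e e⁴/(4πε₀ℏ)² = 4.38e-18 J
2.75e3 × 1.96e9 / 4.38e-18 = 1.23e30

1.23e30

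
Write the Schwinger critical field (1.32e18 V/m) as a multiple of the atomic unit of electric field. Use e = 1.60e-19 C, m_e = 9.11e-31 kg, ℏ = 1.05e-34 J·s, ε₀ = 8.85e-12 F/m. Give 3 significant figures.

atomic unit of electric field: E_au = E_h/(e a₀) = m_e²e⁵/((4πε₀)³ℏ⁴) = 5.20e11 V/m.
1.32e18 / 5.20e11 = 2.54e6

2.54e6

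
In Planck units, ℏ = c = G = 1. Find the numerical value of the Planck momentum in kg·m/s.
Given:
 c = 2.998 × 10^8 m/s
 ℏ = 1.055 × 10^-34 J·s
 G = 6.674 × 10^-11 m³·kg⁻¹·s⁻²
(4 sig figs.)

From ℏ = c = G = 1 the momentum scale is p_P = √(ℏc³/G).
  = √(42.60)
  = 6.527 kg·m/s

6.527 kg·m/s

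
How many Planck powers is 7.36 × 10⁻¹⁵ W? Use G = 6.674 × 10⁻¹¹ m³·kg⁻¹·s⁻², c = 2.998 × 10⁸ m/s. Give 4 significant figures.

2.028 × 10⁻⁶⁷

Planck power: P_P = c⁵/G = 3.629 × 10⁵² W.
7.36 × 10⁻¹⁵ / 3.629 × 10⁵² = 2.028 × 10⁻⁶⁷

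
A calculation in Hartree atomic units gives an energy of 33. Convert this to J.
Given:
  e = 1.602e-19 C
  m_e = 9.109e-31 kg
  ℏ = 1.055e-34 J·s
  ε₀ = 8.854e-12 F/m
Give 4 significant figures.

One hartree: E_h = m_e e⁴/(4πε₀ℏ)² = 4.354e-18 J.
33 × 4.354e-18 J = 1.437e-16 J

1.437e-16 J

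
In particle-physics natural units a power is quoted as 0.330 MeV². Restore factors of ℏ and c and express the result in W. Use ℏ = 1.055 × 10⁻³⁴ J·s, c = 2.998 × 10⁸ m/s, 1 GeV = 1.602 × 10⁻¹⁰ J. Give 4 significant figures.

8.028 × 10⁷ W

Power is [E]/[T] = [E]²/ℏ.
1 GeV² → 1/ℏ × (1 GeV in J)² = 2.433 × 10¹⁴ W.
Convert the energy scale: 0.330 MeV² = 3.30 × 10⁻⁷ GeV².
Result: 3.30 × 10⁻⁷ × 2.433 × 10¹⁴ = 8.028 × 10⁷ W.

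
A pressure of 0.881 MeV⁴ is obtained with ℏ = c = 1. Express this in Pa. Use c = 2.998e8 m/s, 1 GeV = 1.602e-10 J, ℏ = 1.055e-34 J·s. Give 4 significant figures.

Pressure is [E]/[L]³ = [E]⁴/(ℏc)³.
1 GeV⁴ → 1/(ℏc)³ × (1 GeV in J)⁴ = 2.082e37 Pa.
Convert the energy scale: 0.881 MeV⁴ = 8.81e-13 GeV⁴.
Result: 8.81e-13 × 2.082e37 = 1.834e25 Pa.

1.834e25 Pa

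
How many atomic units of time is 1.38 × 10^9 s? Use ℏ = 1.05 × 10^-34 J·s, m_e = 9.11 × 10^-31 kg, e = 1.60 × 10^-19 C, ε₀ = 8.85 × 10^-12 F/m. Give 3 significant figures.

atomic unit of time: τ_au = (4πε₀)²ℏ³/(m_e e⁴) = 2.40 × 10^-17 s.
1.38 × 10^9 / 2.40 × 10^-17 = 5.75 × 10^25

5.75 × 10^25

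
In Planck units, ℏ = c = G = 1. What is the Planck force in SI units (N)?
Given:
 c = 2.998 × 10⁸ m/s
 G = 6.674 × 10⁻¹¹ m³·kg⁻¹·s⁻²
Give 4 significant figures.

1.210 × 10⁴⁴ N

The unique combination of the constants set to 1 with dimensions of force is F_P = c⁴/G.
  = 8.078 × 10³³ / 6.674 × 10⁻¹¹
  = 1.210 × 10⁴⁴ N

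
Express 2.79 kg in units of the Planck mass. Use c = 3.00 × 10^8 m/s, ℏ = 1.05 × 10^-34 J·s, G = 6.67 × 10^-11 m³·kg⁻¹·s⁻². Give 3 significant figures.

Planck mass: m_P = √(ℏc/G) = 2.17 × 10^-8 kg.
2.79 / 2.17 × 10^-8 = 1.28 × 10^8

1.28 × 10^8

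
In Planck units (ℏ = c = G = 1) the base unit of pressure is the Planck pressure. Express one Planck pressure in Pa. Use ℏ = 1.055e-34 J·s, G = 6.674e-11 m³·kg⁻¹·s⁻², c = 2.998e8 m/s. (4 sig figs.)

p_P = c⁷/(ℏG²)
  = 2.177e59 / 4.699e-55
  = 4.632e113 Pa

4.632e113 Pa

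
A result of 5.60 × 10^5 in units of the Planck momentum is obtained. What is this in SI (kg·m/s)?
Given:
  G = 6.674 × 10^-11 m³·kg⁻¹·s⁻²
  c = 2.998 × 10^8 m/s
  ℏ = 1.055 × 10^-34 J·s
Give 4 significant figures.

One Planck momentum: p_P = √(ℏc³/G) = 6.527 kg·m/s.
5.60 × 10^5 × 6.527 kg·m/s = 3.655 × 10^6 kg·m/s

3.655 × 10^6 kg·m/s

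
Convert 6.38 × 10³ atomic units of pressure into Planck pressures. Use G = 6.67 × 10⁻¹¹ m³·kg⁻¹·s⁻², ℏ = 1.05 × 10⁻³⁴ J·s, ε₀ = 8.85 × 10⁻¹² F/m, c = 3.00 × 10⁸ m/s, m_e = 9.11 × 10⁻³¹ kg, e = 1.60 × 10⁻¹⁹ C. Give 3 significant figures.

atomic unit of pressure: P_au = E_h/a₀³ = m_e⁴e¹⁰/((4πε₀)⁵ℏ⁸) = 3.01 × 10¹³ Pa
Planck pressure: p_P = c⁷/(ℏG²) = 4.68 × 10¹¹³ Pa
6.38 × 10³ × 3.01 × 10¹³ / 4.68 × 10¹¹³ = 4.11 × 10⁻⁹⁷

4.11 × 10⁻⁹⁷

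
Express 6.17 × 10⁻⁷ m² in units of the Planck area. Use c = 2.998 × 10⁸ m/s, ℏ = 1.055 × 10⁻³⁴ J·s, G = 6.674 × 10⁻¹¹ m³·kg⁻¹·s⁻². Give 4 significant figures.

Planck area: A_P = ℏG/c³ = 2.613 × 10⁻⁷⁰ m².
6.17 × 10⁻⁷ / 2.613 × 10⁻⁷⁰ = 2.361 × 10⁶³

2.361 × 10⁶³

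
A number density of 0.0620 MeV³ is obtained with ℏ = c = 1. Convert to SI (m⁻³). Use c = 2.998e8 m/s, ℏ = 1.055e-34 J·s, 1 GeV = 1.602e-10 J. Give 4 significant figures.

8.056e36 m⁻³

Number density is [L]⁻³ = [E]³/(ℏc)³.
1 GeV³ → 1/(ℏc)³ × (1 GeV in J)³ = 1.299e47 m⁻³.
Convert the energy scale: 0.0620 MeV³ = 6.20e-11 GeV³.
Result: 6.20e-11 × 1.299e47 = 8.056e36 m⁻³.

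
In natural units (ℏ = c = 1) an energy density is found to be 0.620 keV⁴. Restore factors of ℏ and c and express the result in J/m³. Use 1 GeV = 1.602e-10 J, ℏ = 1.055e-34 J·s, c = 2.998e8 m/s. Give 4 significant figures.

1.291e13 J/m³

[E]/[L]³ = [E]⁴/(ℏc)³; restore (ℏc)⁻³.
1 GeV⁴ → 1/(ℏc)³ × (1 GeV in J)⁴ = 2.082e37 J/m³.
Convert the energy scale: 0.620 keV⁴ = 6.20e-25 GeV⁴.
Result: 6.20e-25 × 2.082e37 = 1.291e13 J/m³.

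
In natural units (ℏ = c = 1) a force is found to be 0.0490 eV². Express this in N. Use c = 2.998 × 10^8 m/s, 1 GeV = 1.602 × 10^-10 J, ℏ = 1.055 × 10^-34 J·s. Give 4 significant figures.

Force is [E]/[L] = [E]²/(ℏc); restore (ℏc)⁻¹.
1 GeV² → 1/(ℏc) × (1 GeV in J)² = 8.114 × 10^5 N.
Convert the energy scale: 0.0490 eV² = 4.90 × 10^-20 GeV².
Result: 4.90 × 10^-20 × 8.114 × 10^5 = 3.976 × 10^-14 N.

3.976 × 10^-14 N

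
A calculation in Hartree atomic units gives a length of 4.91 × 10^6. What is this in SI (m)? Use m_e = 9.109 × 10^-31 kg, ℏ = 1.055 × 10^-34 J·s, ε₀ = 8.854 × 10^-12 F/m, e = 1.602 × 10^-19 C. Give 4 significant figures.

One Bohr radius: a₀ = 4πε₀ℏ²/(m_e e²) = 5.297 × 10^-11 m.
4.91 × 10^6 × 5.297 × 10^-11 m = 2.601 × 10^-4 m

2.601 × 10^-4 m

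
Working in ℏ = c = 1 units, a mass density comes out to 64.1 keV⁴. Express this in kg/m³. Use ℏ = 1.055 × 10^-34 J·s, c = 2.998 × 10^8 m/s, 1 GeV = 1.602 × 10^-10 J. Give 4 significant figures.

Mass density is [E]/(c²[L]³) = [E]⁴/(ℏ³c⁵).
1 GeV⁴ → 1/(ℏ³c⁵) × (1 GeV in J)⁴ = 2.316 × 10^20 kg/m³.
Convert the energy scale: 64.1 keV⁴ = 6.41 × 10^-23 GeV⁴.
Result: 6.41 × 10^-23 × 2.316 × 10^20 = 0.01485 kg/m³.

0.01485 kg/m³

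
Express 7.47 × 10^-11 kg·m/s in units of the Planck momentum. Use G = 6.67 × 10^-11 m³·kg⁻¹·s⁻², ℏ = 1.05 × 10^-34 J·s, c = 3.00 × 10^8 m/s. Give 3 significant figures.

Planck momentum: p_P = √(ℏc³/G) = 6.52 kg·m/s.
7.47 × 10^-11 / 6.52 = 1.15 × 10^-11

1.15 × 10^-11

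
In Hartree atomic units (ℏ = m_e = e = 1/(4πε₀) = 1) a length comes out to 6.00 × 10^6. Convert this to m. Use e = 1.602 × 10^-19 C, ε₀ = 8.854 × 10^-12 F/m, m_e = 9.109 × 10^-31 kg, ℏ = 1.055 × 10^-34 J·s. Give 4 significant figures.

3.178 × 10^-4 m

One Bohr radius: a₀ = 4πε₀ℏ²/(m_e e²) = 5.297 × 10^-11 m.
6.00 × 10^6 × 5.297 × 10^-11 m = 3.178 × 10^-4 m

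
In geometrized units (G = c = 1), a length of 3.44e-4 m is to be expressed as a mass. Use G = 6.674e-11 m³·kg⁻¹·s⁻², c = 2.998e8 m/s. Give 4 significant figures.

4.633e23 kg

Length → mass via c²/G.
3.44e-4 m × (c²/G) = 4.633e23 kg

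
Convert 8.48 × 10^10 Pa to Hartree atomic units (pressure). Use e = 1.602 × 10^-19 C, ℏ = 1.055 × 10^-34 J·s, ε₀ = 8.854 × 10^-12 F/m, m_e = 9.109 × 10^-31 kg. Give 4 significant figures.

atomic unit of pressure: P_au = E_h/a₀³ = m_e⁴e¹⁰/((4πε₀)⁵ℏ⁸) = 2.929 × 10^13 Pa.
8.48 × 10^10 / 2.929 × 10^13 = 2.895 × 10^-3

2.895 × 10^-3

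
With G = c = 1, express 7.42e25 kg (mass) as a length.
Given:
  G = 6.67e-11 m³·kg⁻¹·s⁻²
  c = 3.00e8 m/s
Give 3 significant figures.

0.0550 m

In G = c = 1 units mass has dimensions of length; the conversion factor is G/c².
7.42e25 kg × (G/c²) = 0.0550 m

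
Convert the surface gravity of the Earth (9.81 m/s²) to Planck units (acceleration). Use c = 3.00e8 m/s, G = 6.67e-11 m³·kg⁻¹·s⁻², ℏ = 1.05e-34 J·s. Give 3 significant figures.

1.76e-51

Planck acceleration: a_P = √(c⁷/(ℏG)) = 5.59e51 m/s².
9.81 / 5.59e51 = 1.76e-51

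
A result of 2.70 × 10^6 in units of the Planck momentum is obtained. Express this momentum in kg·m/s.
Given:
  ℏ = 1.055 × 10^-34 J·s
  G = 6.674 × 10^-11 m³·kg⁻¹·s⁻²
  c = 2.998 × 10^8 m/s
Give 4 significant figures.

1.762 × 10^7 kg·m/s

One Planck momentum: p_P = √(ℏc³/G) = 6.527 kg·m/s.
2.70 × 10^6 × 6.527 kg·m/s = 1.762 × 10^7 kg·m/s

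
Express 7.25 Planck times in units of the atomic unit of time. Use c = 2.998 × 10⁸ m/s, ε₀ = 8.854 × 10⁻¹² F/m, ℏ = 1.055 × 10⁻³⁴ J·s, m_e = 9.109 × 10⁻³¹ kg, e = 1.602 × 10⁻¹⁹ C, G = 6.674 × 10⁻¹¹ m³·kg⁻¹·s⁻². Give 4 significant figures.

Planck time: t_P = √(ℏG/c⁵) = 5.392 × 10⁻⁴⁴ s
atomic unit of time: τ_au = (4πε₀)²ℏ³/(m_e e⁴) = 2.423 × 10⁻¹⁷ s
7.25 × 5.392 × 10⁻⁴⁴ / 2.423 × 10⁻¹⁷ = 1.613 × 10⁻²⁶

1.613 × 10⁻²⁶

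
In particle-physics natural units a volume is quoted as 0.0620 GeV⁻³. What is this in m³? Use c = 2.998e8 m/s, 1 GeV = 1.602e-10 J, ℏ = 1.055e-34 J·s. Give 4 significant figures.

Volume is [L]³ = [E]⁻³·(ℏc)³.
1 GeV⁻³ → (ℏc)³ × (1 GeV in J)⁻³ = 7.696e-48 m³.
Result: 0.0620 × 7.696e-48 = 4.772e-49 m³.

4.772e-49 m³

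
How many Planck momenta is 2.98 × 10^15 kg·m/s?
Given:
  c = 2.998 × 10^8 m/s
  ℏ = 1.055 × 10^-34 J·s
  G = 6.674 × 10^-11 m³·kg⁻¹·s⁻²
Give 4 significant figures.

Planck momentum: p_P = √(ℏc³/G) = 6.527 kg·m/s.
2.98 × 10^15 / 6.527 = 4.566 × 10^14

4.566 × 10^14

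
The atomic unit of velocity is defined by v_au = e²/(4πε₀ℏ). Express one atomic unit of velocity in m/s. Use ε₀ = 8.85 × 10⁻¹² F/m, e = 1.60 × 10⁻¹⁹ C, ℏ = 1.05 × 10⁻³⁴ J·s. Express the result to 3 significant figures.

2.19 × 10⁶ m/s

v_au = e²/(4πε₀ℏ)
  = 2.56 × 10⁻³⁸ / 1.17 × 10⁻⁴⁴
  = 2.19 × 10⁶ m/s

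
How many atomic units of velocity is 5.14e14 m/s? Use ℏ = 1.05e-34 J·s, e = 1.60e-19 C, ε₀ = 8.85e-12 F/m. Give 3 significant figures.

atomic unit of velocity: v_au = e²/(4πε₀ℏ) = 2.19e6 m/s.
5.14e14 / 2.19e6 = 2.34e8

2.34e8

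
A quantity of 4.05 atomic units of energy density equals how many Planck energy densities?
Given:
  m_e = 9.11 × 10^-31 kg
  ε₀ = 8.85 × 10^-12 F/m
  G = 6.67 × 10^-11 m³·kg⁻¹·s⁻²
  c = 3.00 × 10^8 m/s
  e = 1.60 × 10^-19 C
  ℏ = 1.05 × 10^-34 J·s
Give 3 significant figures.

atomic unit of energy density: u_au = E_h/a₀³ = m_e⁴e¹⁰/((4πε₀)⁵ℏ⁸) = 3.01 × 10^13 J/m³
Planck energy density: u_P = c⁷/(ℏG²) = 4.68 × 10^113 J/m³
4.05 × 3.01 × 10^13 / 4.68 × 10^113 = 2.61 × 10^-100

2.61 × 10^-100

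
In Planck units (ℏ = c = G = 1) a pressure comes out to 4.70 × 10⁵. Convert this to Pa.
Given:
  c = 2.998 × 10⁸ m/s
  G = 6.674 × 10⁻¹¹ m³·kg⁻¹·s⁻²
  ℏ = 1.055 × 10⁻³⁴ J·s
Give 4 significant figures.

2.177 × 10¹¹⁹ Pa

One Planck pressure: p_P = c⁷/(ℏG²) = 4.632 × 10¹¹³ Pa.
4.70 × 10⁵ × 4.632 × 10¹¹³ Pa = 2.177 × 10¹¹⁹ Pa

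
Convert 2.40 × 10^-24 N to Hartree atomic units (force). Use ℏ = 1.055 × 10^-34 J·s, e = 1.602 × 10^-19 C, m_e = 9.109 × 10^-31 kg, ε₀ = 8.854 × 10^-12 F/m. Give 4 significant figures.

2.920 × 10^-17

atomic unit of force: F_au = E_h/a₀ = m_e²e⁶/((4πε₀)³ℏ⁴) = 8.220 × 10^-8 N.
2.40 × 10^-24 / 8.220 × 10^-8 = 2.920 × 10^-17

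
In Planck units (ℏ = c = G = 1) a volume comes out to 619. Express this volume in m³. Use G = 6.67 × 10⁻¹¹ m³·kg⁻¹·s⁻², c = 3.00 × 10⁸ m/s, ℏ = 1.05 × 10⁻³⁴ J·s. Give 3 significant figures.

One Planck volume: V_P = (ℏG/c³)^(3/2) = 4.18 × 10⁻¹⁰⁵ m³.
619 × 4.18 × 10⁻¹⁰⁵ m³ = 2.59 × 10⁻¹⁰² m³

2.59 × 10⁻¹⁰² m³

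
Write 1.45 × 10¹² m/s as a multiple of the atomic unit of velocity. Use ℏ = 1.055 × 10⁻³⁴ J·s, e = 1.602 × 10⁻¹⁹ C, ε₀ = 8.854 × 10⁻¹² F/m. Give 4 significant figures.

6.632 × 10⁵

atomic unit of velocity: v_au = e²/(4πε₀ℏ) = 2.186 × 10⁶ m/s.
1.45 × 10¹² / 2.186 × 10⁶ = 6.632 × 10⁵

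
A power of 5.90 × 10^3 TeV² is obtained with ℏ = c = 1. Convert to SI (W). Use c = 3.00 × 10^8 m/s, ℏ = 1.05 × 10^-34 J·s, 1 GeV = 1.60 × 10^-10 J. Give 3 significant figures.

Power is [E]/[T] = [E]²/ℏ.
1 GeV² → 1/ℏ × (1 GeV in J)² = 2.44 × 10^14 W.
Convert the energy scale: 5.90 × 10^3 TeV² = 5.90 × 10^9 GeV².
Result: 5.90 × 10^9 × 2.44 × 10^14 = 1.44 × 10^24 W.

1.44 × 10^24 W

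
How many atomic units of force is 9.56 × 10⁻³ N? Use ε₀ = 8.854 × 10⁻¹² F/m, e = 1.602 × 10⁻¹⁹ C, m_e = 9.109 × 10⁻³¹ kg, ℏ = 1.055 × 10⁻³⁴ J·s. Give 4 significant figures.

atomic unit of force: F_au = E_h/a₀ = m_e²e⁶/((4πε₀)³ℏ⁴) = 8.220 × 10⁻⁸ N.
9.56 × 10⁻³ / 8.220 × 10⁻⁸ = 1.163 × 10⁵

1.163 × 10⁵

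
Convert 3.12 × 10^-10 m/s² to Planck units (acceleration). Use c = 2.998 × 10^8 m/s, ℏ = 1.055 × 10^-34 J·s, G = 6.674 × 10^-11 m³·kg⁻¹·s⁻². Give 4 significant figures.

5.611 × 10^-62

Planck acceleration: a_P = √(c⁷/(ℏG)) = 5.560 × 10^51 m/s².
3.12 × 10^-10 / 5.560 × 10^51 = 5.611 × 10^-62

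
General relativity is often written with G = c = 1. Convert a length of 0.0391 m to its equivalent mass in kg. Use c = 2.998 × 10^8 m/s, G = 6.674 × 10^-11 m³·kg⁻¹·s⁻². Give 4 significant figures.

5.266 × 10^25 kg

Length → mass via c²/G.
0.0391 m × (c²/G) = 5.266 × 10^25 kg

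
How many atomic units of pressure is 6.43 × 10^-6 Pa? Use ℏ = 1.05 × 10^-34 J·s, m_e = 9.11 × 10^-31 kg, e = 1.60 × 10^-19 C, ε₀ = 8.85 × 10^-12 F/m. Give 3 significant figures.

2.13 × 10^-19

atomic unit of pressure: P_au = E_h/a₀³ = m_e⁴e¹⁰/((4πε₀)⁵ℏ⁸) = 3.01 × 10^13 Pa.
6.43 × 10^-6 / 3.01 × 10^13 = 2.13 × 10^-19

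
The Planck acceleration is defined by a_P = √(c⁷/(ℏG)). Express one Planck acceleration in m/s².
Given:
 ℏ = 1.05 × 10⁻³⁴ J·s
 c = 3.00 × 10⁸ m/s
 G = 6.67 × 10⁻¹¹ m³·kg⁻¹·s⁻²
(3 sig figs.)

a_P = √(c⁷/(ℏG))
  = √(3.12 × 10¹⁰³)
  = 5.59 × 10⁵¹ m/s²

5.59 × 10⁵¹ m/s²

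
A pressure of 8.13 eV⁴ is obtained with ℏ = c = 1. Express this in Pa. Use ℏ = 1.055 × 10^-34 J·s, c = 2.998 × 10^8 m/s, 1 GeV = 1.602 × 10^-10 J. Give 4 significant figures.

Pressure is [E]/[L]³ = [E]⁴/(ℏc)³.
1 GeV⁴ → 1/(ℏc)³ × (1 GeV in J)⁴ = 2.082 × 10^37 Pa.
Convert the energy scale: 8.13 eV⁴ = 8.13 × 10^-36 GeV⁴.
Result: 8.13 × 10^-36 × 2.082 × 10^37 = 169.2 Pa.

169.2 Pa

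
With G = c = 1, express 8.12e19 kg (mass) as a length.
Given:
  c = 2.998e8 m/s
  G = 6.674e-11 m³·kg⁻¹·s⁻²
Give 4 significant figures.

6.029e-8 m

In G = c = 1 units mass has dimensions of length; the conversion factor is G/c².
8.12e19 kg × (G/c²) = 6.029e-8 m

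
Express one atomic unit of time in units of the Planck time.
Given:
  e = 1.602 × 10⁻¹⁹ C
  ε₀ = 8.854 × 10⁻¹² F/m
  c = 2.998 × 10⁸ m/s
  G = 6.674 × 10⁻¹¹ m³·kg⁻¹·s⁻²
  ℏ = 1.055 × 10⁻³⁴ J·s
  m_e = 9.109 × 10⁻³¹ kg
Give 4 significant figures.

atomic unit of time: τ_au = (4πε₀)²ℏ³/(m_e e⁴) = 2.423 × 10⁻¹⁷ s
Planck time: t_P = √(ℏG/c⁵) = 5.392 × 10⁻⁴⁴ s
ratio = 2.423 × 10⁻¹⁷ / 5.392 × 10⁻⁴⁴ = 4.494 × 10²⁶

4.494 × 10²⁶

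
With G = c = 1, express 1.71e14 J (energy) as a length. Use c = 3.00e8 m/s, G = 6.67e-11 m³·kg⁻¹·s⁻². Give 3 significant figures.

1.41e-30 m

Energy → length via G/c⁴.
1.71e14 J × (G/c⁴) = 1.41e-30 m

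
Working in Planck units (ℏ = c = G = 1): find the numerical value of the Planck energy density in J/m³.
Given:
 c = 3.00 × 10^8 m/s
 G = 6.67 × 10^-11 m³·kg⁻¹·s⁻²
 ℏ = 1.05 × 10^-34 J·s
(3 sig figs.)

4.68 × 10^113 J/m³

Dimensional analysis gives u_P = c⁷/(ℏG²).
  = 2.19 × 10^59 / 4.67 × 10^-55
  = 4.68 × 10^113 J/m³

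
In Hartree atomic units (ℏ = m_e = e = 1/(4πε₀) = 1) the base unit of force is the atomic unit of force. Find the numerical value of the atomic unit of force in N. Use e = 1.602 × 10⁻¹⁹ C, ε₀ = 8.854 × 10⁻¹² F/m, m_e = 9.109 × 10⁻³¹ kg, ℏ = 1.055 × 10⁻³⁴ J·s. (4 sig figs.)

F_au = E_h/a₀ = m_e²e⁶/((4πε₀)³ℏ⁴)
E_h = 4.354 × 10⁻¹⁸ J
a₀ = 5.297 × 10⁻¹¹ m
E_h/a₀ = 8.220 × 10⁻⁸ N

8.220 × 10⁻⁸ N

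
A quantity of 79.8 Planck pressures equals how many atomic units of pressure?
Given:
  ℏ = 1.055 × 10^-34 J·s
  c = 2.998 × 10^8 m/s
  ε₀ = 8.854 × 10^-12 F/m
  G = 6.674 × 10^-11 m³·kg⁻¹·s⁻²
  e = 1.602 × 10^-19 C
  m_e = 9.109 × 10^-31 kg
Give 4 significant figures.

1.262 × 10^102

Planck pressure: p_P = c⁷/(ℏG²) = 4.632 × 10^113 Pa
atomic unit of pressure: P_au = E_h/a₀³ = m_e⁴e¹⁰/((4πε₀)⁵ℏ⁸) = 2.929 × 10^13 Pa
79.8 × 4.632 × 10^113 / 2.929 × 10^13 = 1.262 × 10^102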